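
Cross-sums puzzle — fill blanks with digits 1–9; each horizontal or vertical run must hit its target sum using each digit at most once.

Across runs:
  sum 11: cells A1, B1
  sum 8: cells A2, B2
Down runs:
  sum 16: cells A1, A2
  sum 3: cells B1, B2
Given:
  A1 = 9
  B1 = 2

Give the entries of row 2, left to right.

7, 1

16 in 2 cells must be {7,9}; 3 in 2 cells must be {1,2}.
A2 = 16 − 9 = 7 completes the 16 down.
B2 = 8 − 7 = 1 completes the 8 across.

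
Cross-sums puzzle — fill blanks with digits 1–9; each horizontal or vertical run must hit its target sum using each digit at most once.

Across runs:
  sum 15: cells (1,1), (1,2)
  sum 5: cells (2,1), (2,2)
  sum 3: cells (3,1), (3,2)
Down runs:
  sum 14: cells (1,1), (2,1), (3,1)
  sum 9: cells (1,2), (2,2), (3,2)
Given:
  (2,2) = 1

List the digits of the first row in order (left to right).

3 in 2 cells must be {1,2}.
(1,2) = 6: the only remaining digit allowed by both the 15 across and the 9 down.
(2,1) = 5 − 1 = 4 completes the 5 across.
(3,2) = 9 − 7 = 2 completes the 9 down.
(1,1) = 15 − 6 = 9 completes the 15 across.
(3,1) = 3 − 2 = 1 completes the 3 across.

9 6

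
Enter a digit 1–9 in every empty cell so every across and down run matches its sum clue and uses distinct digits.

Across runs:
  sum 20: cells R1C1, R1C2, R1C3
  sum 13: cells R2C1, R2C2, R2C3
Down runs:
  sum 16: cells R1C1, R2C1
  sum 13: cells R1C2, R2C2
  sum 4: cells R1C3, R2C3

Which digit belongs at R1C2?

8

16 in 2 cells must be {7,9}; 4 in 2 cells must be {1,3}.
The 20 across and the 4 down share only 3, so R1C3 = 3.
R2C3 = 4 − 3 = 1 completes the 4 down.
Given what's placed, R1C1 must be 9 to fit the 20 across and 16 down.
R1C2 = 20 − 12 = 8 completes the 20 across.
R2C1 = 16 − 9 = 7 completes the 16 down.
R2C2 = 13 − 8 = 5 completes the 13 across.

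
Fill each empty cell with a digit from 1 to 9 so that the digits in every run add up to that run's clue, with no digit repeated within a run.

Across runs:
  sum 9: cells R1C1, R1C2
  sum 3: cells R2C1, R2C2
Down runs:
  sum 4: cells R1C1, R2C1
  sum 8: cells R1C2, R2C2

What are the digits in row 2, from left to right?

1 2

3 in 2 cells must be {1,2}; 4 in 2 cells must be {1,3}.
The 3 across and the 4 down share only 1, so R2C1 = 1.
R2C2 = 3 − 1 = 2 completes the 3 across.
R1C1 = 4 − 1 = 3 completes the 4 down.
R1C2 = 9 − 3 = 6 completes the 9 across.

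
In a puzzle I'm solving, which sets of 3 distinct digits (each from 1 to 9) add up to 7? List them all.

3 distinct digits from 1–9 sum between 6 and 24.
Only one set works: {1,2,4}.

{1,2,4}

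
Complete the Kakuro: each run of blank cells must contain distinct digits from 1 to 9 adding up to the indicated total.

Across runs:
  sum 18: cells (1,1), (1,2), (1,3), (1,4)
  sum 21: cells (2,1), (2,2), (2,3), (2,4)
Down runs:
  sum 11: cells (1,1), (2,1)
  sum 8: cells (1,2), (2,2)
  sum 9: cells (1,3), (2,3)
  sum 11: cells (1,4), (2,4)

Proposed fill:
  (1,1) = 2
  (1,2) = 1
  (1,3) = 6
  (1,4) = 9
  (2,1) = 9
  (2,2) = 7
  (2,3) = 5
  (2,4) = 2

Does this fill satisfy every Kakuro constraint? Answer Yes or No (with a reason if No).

No — the across run (2,1)–(2,4) sums to 23, not 21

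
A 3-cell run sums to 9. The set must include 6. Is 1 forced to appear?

Yes

The only way to make 9 from 3 distinct digits under that restriction is {1,2,6}, which contains 1.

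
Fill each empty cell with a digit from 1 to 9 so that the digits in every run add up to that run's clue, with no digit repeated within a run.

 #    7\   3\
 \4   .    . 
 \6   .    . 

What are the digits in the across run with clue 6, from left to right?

4 in 2 cells must be {1,3}; 3 in 2 cells must be {1,2}.
The 4 across and the 3 down share only 1, so R1C2 = 1.
R2C2 = 3 − 1 = 2 completes the 3 down.
R1C1 = 4 − 1 = 3 completes the 4 across.
R2C1 = 6 − 2 = 4 completes the 6 across.

4 2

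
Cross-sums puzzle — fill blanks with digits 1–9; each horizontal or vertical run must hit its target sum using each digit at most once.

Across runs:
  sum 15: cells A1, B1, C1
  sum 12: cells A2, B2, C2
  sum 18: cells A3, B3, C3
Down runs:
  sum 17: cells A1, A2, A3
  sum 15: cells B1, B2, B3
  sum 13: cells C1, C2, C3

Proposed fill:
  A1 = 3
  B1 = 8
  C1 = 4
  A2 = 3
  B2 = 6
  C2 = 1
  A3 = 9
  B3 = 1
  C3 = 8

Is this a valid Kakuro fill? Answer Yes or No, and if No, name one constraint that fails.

No — the across run A2–C2 sums to 10, not 12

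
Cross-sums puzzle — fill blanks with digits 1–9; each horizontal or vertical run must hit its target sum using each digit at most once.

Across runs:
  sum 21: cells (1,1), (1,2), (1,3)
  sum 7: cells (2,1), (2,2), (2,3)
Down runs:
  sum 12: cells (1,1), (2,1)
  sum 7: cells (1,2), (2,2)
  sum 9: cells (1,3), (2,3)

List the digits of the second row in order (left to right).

4 1 2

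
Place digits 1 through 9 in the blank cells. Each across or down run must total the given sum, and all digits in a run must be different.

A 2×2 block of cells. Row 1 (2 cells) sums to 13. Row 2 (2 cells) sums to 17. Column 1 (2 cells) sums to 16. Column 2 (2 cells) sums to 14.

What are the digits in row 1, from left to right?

17 in 2 cells must be {8,9}; 16 in 2 cells must be {7,9}.
The 17 across and the 16 down share only 9, so (2,1) = 9.
(2,2) = 17 − 9 = 8 completes the 17 across.
(1,1) = 16 − 9 = 7 completes the 16 down.
(1,2) = 13 − 7 = 6 completes the 13 across.

7 6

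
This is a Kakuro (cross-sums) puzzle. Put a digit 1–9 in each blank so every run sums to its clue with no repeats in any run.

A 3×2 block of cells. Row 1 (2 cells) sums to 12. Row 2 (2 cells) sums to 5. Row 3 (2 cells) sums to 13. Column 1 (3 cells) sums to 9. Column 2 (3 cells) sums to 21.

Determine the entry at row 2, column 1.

The 5 across and the 21 down share only 4, so (2,2) = 4.
(2,1) = 5 − 4 = 1 completes the 5 across.
Nothing is forced directly, so branch on (1,1), whose candidates are 3 or 5. If (1,1) = 5: then (1,2) would have to be in {7} for the 12 across but in {8,9} for the 21 down — contradiction. So (1,1) = 3.
(1,2) = 12 − 3 = 9 completes the 12 across.
(3,1) = 9 − 4 = 5 completes the 9 down.
(3,2) = 13 − 5 = 8 completes the 13 across.

1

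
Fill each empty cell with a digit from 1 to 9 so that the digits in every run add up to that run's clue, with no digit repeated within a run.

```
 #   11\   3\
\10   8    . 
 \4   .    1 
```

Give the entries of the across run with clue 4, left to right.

4 in 2 cells must be {1,3}; 3 in 2 cells must be {1,2}.
R1C2 = 10 − 8 = 2 completes the 10 across.
R2C1 = 4 − 1 = 3 completes the 4 across.

3 1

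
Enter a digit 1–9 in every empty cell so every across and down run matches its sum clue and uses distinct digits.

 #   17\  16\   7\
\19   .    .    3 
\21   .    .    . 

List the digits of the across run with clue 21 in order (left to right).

17 in 2 cells must be {8,9}; 16 in 2 cells must be {7,9}.
R1C1 = 9: the only remaining digit allowed by both the 19 across and the 17 down.
R1C2 = 19 − 12 = 7 completes the 19 across.
R2C1 = 17 − 9 = 8 completes the 17 down.
R2C2 = 16 − 7 = 9 completes the 16 down.
R2C3 = 21 − 17 = 4 completes the 21 across.

8, 9, 4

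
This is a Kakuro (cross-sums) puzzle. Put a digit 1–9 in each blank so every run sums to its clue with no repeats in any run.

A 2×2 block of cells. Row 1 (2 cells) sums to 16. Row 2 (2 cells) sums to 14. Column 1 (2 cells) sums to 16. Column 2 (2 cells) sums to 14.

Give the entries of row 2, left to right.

9 5

16 in 2 cells must be {7,9}.
The 16 across and the 14 down share only 9, so (1,2) = 9.
The 14 across and the 16 down share only 9, so (2,1) = 9.
(2,2) = 14 − 9 = 5 completes the 14 across.
(1,1) = 16 − 9 = 7 completes the 16 across.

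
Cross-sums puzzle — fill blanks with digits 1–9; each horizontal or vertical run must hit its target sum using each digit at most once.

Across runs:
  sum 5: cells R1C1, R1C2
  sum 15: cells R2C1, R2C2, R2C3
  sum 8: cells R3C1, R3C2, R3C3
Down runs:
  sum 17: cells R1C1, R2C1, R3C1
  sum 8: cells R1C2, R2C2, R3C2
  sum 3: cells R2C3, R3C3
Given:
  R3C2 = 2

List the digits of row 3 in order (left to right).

3 in 2 cells must be {1,2}.
Given what's placed, R1C2 must be 1 to fit the 5 across and 8 down.
R2C2 = 8 − 3 = 5 completes the 8 down.
Given what's placed, R3C3 must be 1 to fit the 8 across and 3 down.
R1C1 = 5 − 1 = 4 completes the 5 across.
R2C3 = 3 − 1 = 2 completes the 3 down.
R3C1 = 8 − 3 = 5 completes the 8 across.
R2C1 = 15 − 7 = 8 completes the 15 across.

5, 2, 1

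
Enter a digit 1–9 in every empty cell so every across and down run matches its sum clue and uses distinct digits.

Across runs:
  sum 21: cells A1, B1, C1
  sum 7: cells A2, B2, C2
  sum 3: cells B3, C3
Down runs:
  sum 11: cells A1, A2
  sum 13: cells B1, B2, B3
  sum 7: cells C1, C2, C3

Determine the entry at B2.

7 in 3 cells must be {1,2,4}; 3 in 2 cells must be {1,2}.
Only 4 fits C1 under both its across sum 21 and down sum 7.
Nothing is forced directly, so branch on A2, whose candidates are 2 or 4. If A2 = 4: then A1 would have to be in {8,9} for the 21 across but in {7} for the 11 down — contradiction. So A2 = 2.
A1 = 11 − 2 = 9 completes the 11 down.
B1 = 21 − 13 = 8 completes the 21 across.
C2 = 1: the only remaining digit allowed by both the 7 across and the 7 down.
C3 = 7 − 5 = 2 completes the 7 down.
B2 = 7 − 3 = 4 completes the 7 across.

4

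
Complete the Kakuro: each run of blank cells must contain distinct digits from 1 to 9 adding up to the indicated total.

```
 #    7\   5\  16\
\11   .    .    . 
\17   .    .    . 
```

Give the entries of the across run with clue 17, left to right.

16 in 2 cells must be {7,9}.
The 11 across and the 16 down share only 7, so R1C3 = 7.
R2C3 = 16 − 7 = 9 completes the 16 down.
Nothing is forced directly, so branch on R1C1, whose candidates are 1 or 3. If R1C1 = 3: that forces R1C2 = 1, after which R2C1 would have to be in {1,2,3,5,6,7} for the 17 across but in {4} for the 7 down — contradiction. So R1C1 = 1.
R1C2 = 11 − 8 = 3 completes the 11 across.
R2C1 = 7 − 1 = 6 completes the 7 down.
R2C2 = 17 − 15 = 2 completes the 17 across.

6 2 9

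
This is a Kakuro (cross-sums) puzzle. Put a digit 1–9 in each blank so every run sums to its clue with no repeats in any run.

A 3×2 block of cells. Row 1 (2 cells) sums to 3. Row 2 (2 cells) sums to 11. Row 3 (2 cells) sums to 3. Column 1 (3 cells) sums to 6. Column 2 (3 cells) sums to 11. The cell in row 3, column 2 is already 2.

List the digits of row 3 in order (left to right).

3 in 2 cells must be {1,2}; 6 in 3 cells must be {1,2,3}.
(1,2) = 1: the only remaining digit allowed by both the 3 across and the 11 down.
(2,2) = 11 − 3 = 8 completes the 11 down.
(3,1) = 3 − 2 = 1 completes the 3 across.
(1,1) = 3 − 1 = 2 completes the 3 across.
(2,1) = 11 − 8 = 3 completes the 11 across.

1, 2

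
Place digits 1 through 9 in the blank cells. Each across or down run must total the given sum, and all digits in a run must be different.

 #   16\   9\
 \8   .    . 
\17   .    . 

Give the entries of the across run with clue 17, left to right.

9, 8

17 in 2 cells must be {8,9}; 16 in 2 cells must be {7,9}.
The 8 across and the 16 down share only 7, so R1C1 = 7.
R1C2 = 8 − 7 = 1 completes the 8 across.
R2C1 = 16 − 7 = 9 completes the 16 down.
R2C2 = 17 − 9 = 8 completes the 17 across.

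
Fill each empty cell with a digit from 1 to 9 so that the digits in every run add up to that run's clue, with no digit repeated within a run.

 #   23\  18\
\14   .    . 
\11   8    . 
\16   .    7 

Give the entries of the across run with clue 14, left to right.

6, 8

16 in 2 cells must be {7,9}; 23 in 3 cells must be {6,8,9}.
R2C2 = 11 − 8 = 3 completes the 11 across.
R3C1 = 16 − 7 = 9 completes the 16 across.
R1C1 = 23 − 17 = 6 completes the 23 down.
R1C2 = 14 − 6 = 8 completes the 14 across.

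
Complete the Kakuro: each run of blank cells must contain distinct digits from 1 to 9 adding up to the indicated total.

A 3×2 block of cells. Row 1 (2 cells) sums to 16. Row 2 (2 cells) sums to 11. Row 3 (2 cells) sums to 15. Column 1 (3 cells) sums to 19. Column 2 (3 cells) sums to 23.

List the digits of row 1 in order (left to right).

7, 9

16 in 2 cells must be {7,9}; 23 in 3 cells must be {6,8,9}.
The 16 across and the 23 down share only 9, so (1,2) = 9.
(1,1) = 16 − 9 = 7 completes the 16 across.
Nothing is forced directly, so branch on (2,2), whose candidates are 6 or 8. If (2,2) = 6: then (2,1) would have to be in {5} for the 11 across but in {3,4,8,9} for the 19 down — contradiction. So (2,2) = 8.
(2,1) = 11 − 8 = 3 completes the 11 across.
(3,1) = 19 − 10 = 9 completes the 19 down.
(3,2) = 15 − 9 = 6 completes the 15 across.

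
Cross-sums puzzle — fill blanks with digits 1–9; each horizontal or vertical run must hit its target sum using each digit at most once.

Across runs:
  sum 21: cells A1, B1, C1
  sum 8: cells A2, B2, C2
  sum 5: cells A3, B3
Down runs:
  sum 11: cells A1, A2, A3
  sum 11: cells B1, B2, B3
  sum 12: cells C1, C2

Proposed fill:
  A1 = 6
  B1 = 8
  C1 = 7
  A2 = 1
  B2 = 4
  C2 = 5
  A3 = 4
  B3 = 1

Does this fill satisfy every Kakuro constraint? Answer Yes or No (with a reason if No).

No — the down run B1–B3 sums to 13, not 11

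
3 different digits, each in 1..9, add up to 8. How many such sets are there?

2

3 distinct digits from 1–9 sum between 6 and 24.
Enumerating: {1,2,5}, {1,3,4}.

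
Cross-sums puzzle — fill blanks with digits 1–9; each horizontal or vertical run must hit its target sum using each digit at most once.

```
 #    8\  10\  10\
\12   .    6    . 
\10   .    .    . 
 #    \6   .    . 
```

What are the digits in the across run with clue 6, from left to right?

1 5

R3C2 = 1: the only remaining digit allowed by both the 6 across and the 10 down.
R3C3 = 6 − 1 = 5 completes the 6 across.
R2C2 = 10 − 7 = 3 completes the 10 down.
No cell is forced outright now. R2C3 can only be 1 or 2 (the digits allowed by both its 10 across and its 10 down). If R2C3 = 2: then R1C3 would have to be in {1,2,4,5} for the 12 across but in {3} for the 10 down — contradiction. So R2C3 = 1.
R1C3 = 10 − 6 = 4 completes the 10 down.
R2C1 = 10 − 4 = 6 completes the 10 across.
R1C1 = 12 − 10 = 2 completes the 12 across.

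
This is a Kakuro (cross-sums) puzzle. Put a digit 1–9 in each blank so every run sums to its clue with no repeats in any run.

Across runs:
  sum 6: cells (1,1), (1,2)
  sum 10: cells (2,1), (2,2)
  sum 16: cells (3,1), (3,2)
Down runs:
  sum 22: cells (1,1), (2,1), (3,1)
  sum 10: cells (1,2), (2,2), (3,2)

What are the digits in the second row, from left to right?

16 in 2 cells must be {7,9}.
The 6 across and the 22 down share only 5, so (1,1) = 5.
(1,2) = 6 − 5 = 1 completes the 6 across.
Given what's placed, (3,1) must be 9 to fit the 16 across and 22 down.
(3,2) = 16 − 9 = 7 completes the 16 across.
(2,1) = 22 − 14 = 8 completes the 22 down.
(2,2) = 10 − 8 = 2 completes the 10 across.

8 2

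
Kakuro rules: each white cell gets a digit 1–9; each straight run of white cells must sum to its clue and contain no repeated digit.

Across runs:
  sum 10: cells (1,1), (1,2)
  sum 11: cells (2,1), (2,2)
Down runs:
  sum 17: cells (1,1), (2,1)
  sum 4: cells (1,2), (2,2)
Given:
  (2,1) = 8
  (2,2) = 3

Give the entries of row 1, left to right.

9 1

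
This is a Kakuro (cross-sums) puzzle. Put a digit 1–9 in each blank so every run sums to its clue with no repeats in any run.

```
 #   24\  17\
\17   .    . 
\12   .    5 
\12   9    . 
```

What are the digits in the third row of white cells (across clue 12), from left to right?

17 in 2 cells must be {8,9}; 24 in 3 cells must be {7,8,9}.
R1C1 = 8: the only remaining digit allowed by both the 17 across and the 24 down.
R1C2 = 17 − 8 = 9 completes the 17 across.
R2C1 = 12 − 5 = 7 completes the 12 across.
R3C2 = 12 − 9 = 3 completes the 12 across.

9, 3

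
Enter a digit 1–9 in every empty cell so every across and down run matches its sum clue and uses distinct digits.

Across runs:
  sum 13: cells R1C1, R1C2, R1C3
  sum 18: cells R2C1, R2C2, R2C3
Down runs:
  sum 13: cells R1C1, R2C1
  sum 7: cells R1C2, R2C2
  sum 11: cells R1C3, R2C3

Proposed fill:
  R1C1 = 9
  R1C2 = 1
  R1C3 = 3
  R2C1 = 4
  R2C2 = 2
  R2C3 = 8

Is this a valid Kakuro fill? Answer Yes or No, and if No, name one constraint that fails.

No — the down run R1C2–R2C2 sums to 3, not 7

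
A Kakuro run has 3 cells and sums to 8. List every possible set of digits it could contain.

3 distinct digits from 1–9 sum between 6 and 24.

{1,2,5}; {1,3,4}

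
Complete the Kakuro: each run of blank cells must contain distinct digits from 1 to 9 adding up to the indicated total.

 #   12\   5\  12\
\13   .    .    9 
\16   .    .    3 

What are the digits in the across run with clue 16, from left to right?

Given what's placed, R1C1 must be 3 to fit the 13 across and 12 down.
R1C2 = 13 − 12 = 1 completes the 13 across.
R2C1 = 12 − 3 = 9 completes the 12 down.
R2C2 = 16 − 12 = 4 completes the 16 across.

9 4 3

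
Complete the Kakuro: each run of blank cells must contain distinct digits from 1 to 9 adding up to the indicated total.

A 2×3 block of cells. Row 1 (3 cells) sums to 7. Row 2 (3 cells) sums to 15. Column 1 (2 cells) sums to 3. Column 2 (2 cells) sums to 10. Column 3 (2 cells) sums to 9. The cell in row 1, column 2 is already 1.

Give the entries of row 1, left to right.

7 in 3 cells must be {1,2,4}; 3 in 2 cells must be {1,2}.
(1,1) = 2: the only remaining digit allowed by both the 7 across and the 3 down.
(1,3) = 7 − 3 = 4 completes the 7 across.
(2,1) = 3 − 2 = 1 completes the 3 down.
(2,2) = 10 − 1 = 9 completes the 10 down.
(2,3) = 15 − 10 = 5 completes the 15 across.

2, 1, 4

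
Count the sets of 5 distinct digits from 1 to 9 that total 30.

5 distinct digits from 1–9 sum between 15 and 35.
Enumerating: {1,5,7,8,9}, {2,4,7,8,9}, {2,5,6,8,9}, {3,4,6,8,9}, {3,5,6,7,9}, {4,5,6,7,8}.

6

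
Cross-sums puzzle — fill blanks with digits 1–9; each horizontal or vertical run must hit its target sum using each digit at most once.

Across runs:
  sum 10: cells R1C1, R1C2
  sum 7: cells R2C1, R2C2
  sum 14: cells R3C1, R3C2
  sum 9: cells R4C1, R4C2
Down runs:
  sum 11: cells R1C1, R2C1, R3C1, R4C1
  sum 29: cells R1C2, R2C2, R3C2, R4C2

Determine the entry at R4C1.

1

11 in 4 cells must be {1,2,3,5}; 29 in 4 cells must be {5,7,8,9}.
Only 5 fits R2C2 under both its across sum 7 and down sum 29.
The 14 across and the 11 down share only 5, so R3C1 = 5.
R3C2 = 14 − 5 = 9 completes the 14 across.
R2C1 = 7 − 5 = 2 completes the 7 across.
No cell is forced outright now. R1C1 can only be 1 or 3 (the digits allowed by both its 10 across and its 11 down). If R1C1 = 1: then R1C2 would have to be in {9} for the 10 across but in {7,8} for the 29 down — contradiction. So R1C1 = 3.
R1C2 = 10 − 3 = 7 completes the 10 across.
R4C1 = 11 − 10 = 1 completes the 11 down.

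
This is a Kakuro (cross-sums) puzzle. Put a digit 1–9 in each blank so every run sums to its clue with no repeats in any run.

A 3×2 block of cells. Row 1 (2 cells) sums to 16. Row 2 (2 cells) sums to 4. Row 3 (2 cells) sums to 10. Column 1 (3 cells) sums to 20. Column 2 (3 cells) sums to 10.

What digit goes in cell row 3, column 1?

16 in 2 cells must be {7,9}; 4 in 2 cells must be {1,3}.
The 16 across and the 10 down share only 7, so (1,2) = 7.
The 4 across and the 20 down share only 3, so (2,1) = 3.
(2,2) = 4 − 3 = 1 completes the 4 across.
(3,2) = 10 − 8 = 2 completes the 10 down.
(1,1) = 16 − 7 = 9 completes the 16 across.
(3,1) = 10 − 2 = 8 completes the 10 across.

8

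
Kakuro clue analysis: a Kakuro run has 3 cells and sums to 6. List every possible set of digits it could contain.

{1,2,3}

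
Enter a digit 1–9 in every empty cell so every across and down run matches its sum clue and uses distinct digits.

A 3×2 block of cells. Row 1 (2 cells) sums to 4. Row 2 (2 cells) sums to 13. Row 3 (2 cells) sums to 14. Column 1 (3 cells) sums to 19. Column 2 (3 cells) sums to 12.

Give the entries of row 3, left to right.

4 in 2 cells must be {1,3}.
The 4 across and the 19 down share only 3, so (1,1) = 3.
(1,2) = 4 − 3 = 1 completes the 4 across.
Given what's placed, (3,1) must be 9 to fit the 14 across and 19 down.
(3,2) = 14 − 9 = 5 completes the 14 across.
(2,1) = 19 − 12 = 7 completes the 19 down.
(2,2) = 13 − 7 = 6 completes the 13 across.

9, 5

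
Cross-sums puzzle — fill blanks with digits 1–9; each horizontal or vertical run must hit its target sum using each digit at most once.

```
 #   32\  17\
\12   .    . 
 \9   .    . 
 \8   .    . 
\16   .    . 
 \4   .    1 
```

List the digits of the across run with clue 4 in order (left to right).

3 1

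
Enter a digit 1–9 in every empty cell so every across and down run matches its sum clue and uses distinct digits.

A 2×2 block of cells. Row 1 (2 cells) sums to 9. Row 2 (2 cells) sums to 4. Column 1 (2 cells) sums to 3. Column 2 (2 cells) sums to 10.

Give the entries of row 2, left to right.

1 3

4 in 2 cells must be {1,3}; 3 in 2 cells must be {1,2}.
The 4 across and the 3 down share only 1, so (2,1) = 1.
(2,2) = 4 − 1 = 3 completes the 4 across.
(1,1) = 3 − 1 = 2 completes the 3 down.
(1,2) = 9 − 2 = 7 completes the 9 across.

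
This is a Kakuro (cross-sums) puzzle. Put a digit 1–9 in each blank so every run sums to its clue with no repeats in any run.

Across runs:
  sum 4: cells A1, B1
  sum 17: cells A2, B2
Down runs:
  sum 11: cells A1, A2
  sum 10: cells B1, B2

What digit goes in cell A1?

4 in 2 cells must be {1,3}; 17 in 2 cells must be {8,9}.
The 4 across and the 11 down share only 3, so A1 = 3.
B1 = 4 − 3 = 1 completes the 4 across.
A2 = 11 − 3 = 8 completes the 11 down.
B2 = 17 − 8 = 9 completes the 17 across.

3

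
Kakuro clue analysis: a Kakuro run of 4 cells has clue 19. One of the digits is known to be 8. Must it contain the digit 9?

No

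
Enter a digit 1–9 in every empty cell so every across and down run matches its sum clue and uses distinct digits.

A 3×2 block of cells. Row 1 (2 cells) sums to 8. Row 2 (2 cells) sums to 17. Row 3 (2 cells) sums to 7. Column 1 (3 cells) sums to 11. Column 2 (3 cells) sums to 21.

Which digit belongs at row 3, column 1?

17 in 2 cells must be {8,9}.
The 17 across and the 11 down share only 8, so (2,1) = 8.
(2,2) = 17 − 8 = 9 completes the 17 across.
Nothing is forced directly, so branch on (1,1), whose candidates are 1 or 2. If (1,1) = 2: then (1,2) would have to be in {6} for the 8 across but in {4,5,7,8} for the 21 down — contradiction. So (1,1) = 1.
(1,2) = 8 − 1 = 7 completes the 8 across.
(3,1) = 11 − 9 = 2 completes the 11 down.
(3,2) = 7 − 2 = 5 completes the 7 across.

2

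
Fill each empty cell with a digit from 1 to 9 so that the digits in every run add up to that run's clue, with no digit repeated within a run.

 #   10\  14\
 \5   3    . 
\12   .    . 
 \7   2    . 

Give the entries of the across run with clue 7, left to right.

R1C2 = 5 − 3 = 2 completes the 5 across.
R2C1 = 10 − 5 = 5 completes the 10 down.
R2C2 = 12 − 5 = 7 completes the 12 across.
R3C2 = 7 − 2 = 5 completes the 7 across.

2 5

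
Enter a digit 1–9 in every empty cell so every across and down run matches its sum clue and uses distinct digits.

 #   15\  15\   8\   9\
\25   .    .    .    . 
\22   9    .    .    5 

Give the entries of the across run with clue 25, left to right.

6 8 7 4

R1C1 = 15 − 9 = 6 completes the 15 down.
R1C4 = 9 − 5 = 4 completes the 9 down.
Given what's placed, R1C3 must be 7 to fit the 25 across and 8 down.
R2C3 = 8 − 7 = 1 completes the 8 down.
R1C2 = 25 − 17 = 8 completes the 25 across.
R2C2 = 22 − 15 = 7 completes the 22 across.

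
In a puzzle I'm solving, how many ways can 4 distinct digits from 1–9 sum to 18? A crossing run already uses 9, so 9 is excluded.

4 distinct digits from 1–9 sum between 10 and 30.
Dropping sets that contain 9.

8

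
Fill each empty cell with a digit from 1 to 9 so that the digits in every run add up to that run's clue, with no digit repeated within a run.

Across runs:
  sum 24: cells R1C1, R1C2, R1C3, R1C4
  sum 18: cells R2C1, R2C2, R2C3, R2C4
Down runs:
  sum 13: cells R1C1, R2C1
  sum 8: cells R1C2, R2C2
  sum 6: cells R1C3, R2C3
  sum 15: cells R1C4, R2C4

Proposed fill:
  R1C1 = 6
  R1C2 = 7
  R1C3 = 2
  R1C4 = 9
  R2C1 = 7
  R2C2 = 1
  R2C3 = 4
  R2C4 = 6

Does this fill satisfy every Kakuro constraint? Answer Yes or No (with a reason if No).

Across: 6+7+2+9=24; 7+1+4+6=18. Down: 6+7=13; 7+1=8; 2+4=6; 9+6=15. No digit repeats within any run.

Yes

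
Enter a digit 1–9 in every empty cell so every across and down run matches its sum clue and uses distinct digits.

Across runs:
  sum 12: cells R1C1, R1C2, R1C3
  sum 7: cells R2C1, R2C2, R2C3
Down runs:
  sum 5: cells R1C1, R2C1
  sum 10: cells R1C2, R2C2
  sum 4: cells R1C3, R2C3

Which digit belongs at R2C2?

2

7 in 3 cells must be {1,2,4}; 4 in 2 cells must be {1,3}.
The 7 across and the 4 down share only 1, so R2C3 = 1.
R1C3 = 4 − 1 = 3 completes the 4 down.
Nothing is forced directly, so branch on R2C1, whose candidates are 2 or 4. If R2C1 = 2: then R1C1 would have to be in {1,2,4,5,7,8} for the 12 across but in {3} for the 5 down — contradiction. So R2C1 = 4.
R1C1 = 5 − 4 = 1 completes the 5 down.
R1C2 = 12 − 4 = 8 completes the 12 across.
R2C2 = 7 − 5 = 2 completes the 7 across.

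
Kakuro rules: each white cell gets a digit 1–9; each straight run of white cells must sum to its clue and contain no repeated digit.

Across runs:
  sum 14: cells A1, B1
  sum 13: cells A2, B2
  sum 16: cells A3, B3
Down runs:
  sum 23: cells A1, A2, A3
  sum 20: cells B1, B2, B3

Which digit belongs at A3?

9

16 in 2 cells must be {7,9}; 23 in 3 cells must be {6,8,9}.
The 16 across and the 23 down share only 9, so A3 = 9.
B3 = 16 − 9 = 7 completes the 16 across.
Nothing is forced directly, so branch on A1, whose candidates are 6 or 8. If A1 = 8: then B1 would have to be in {6} for the 14 across but in {4,5,8,9} for the 20 down — contradiction. So A1 = 6.
B1 = 14 − 6 = 8 completes the 14 across.
A2 = 23 − 15 = 8 completes the 23 down.
B2 = 13 − 8 = 5 completes the 13 across.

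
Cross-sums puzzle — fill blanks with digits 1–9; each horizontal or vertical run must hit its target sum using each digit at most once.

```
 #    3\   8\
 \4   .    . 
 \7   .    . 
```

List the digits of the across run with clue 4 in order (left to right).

4 in 2 cells must be {1,3}; 3 in 2 cells must be {1,2}.
The 4 across and the 3 down share only 1, so R1C1 = 1.
R1C2 = 4 − 1 = 3 completes the 4 across.
R2C1 = 3 − 1 = 2 completes the 3 down.
R2C2 = 7 − 2 = 5 completes the 7 across.

1 3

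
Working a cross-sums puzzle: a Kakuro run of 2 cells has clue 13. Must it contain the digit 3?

Counterexample: {4,9} sums to 13 without using 3.

No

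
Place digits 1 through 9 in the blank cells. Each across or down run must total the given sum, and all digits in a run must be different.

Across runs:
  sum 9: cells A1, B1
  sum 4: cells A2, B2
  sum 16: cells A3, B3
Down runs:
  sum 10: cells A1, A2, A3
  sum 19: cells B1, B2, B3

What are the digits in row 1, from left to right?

4 in 2 cells must be {1,3}; 16 in 2 cells must be {7,9}.
The 4 across and the 19 down share only 3, so B2 = 3.
The 16 across and the 10 down share only 7, so A3 = 7.
B3 = 16 − 7 = 9 completes the 16 across.
B1 = 19 − 12 = 7 completes the 19 down.
A2 = 4 − 3 = 1 completes the 4 across.
A1 = 9 − 7 = 2 completes the 9 across.

2 7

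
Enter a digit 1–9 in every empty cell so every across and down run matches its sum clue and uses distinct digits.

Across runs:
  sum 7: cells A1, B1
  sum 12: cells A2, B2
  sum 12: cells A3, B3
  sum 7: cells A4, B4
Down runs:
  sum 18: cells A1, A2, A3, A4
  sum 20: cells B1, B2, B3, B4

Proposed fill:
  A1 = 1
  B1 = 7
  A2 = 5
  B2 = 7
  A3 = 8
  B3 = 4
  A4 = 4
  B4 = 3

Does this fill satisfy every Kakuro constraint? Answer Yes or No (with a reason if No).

No — the across run A1–B1 sums to 8, not 7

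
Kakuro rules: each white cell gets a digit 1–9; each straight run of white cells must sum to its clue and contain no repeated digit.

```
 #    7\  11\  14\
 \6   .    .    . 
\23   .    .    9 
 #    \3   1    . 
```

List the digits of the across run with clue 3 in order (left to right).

1 2

6 in 3 cells must be {1,2,3}; 23 in 3 cells must be {6,8,9}; 3 in 2 cells must be {1,2}.
Given what's placed, R2C1 must be 6 to fit the 23 across and 7 down.
R2C2 = 23 − 15 = 8 completes the 23 across.
R3C3 = 3 − 1 = 2 completes the 3 across.
R1C1 = 7 − 6 = 1 completes the 7 down.
R1C2 = 11 − 9 = 2 completes the 11 down.
R1C3 = 6 − 3 = 3 completes the 6 across.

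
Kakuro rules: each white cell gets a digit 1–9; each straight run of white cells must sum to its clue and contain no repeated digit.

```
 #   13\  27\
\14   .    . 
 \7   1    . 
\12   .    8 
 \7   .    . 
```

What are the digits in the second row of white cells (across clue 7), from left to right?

1 6

R2C2 = 7 − 1 = 6 completes the 7 across.
R3C1 = 12 − 8 = 4 completes the 12 across.
R4C2 = 4: the only remaining digit allowed by both the 7 across and the 27 down.
R1C2 = 27 − 18 = 9 completes the 27 down.
R4C1 = 7 − 4 = 3 completes the 7 across.
R1C1 = 14 − 9 = 5 completes the 14 across.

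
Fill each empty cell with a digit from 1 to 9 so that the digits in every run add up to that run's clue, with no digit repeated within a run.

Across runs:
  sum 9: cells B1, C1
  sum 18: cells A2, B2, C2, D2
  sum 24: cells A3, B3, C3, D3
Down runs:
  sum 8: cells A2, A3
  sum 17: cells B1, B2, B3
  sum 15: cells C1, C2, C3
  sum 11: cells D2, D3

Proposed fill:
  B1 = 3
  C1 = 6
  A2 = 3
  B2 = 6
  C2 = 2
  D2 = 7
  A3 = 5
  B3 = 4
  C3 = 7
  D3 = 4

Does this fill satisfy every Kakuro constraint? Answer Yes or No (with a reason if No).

No — the down run B1–B3 sums to 13, not 17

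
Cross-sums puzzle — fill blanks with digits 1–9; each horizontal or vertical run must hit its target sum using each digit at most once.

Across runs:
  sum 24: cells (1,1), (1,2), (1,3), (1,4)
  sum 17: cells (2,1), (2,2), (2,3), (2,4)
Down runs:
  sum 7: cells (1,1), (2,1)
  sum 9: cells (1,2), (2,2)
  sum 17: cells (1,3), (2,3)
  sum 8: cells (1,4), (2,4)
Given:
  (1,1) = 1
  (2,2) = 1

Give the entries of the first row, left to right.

1 8 9 6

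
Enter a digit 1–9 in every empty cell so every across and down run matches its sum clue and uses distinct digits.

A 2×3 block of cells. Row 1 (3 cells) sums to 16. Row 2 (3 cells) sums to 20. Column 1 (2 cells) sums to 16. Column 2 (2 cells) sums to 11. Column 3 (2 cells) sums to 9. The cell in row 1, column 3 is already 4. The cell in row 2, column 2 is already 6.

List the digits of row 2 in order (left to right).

16 in 2 cells must be {7,9}.
(1,2) = 11 − 6 = 5 completes the 11 down.
Given what's placed, (2,1) must be 9 to fit the 20 across and 16 down.
(2,3) = 20 − 15 = 5 completes the 20 across.
(1,1) = 16 − 9 = 7 completes the 16 across.

9 6 5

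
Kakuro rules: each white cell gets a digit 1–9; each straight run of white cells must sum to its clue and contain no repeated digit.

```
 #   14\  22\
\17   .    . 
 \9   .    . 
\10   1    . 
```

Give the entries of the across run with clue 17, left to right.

17 in 2 cells must be {8,9}.
R3C2 = 10 − 1 = 9 completes the 10 across.
Given what's placed, R1C2 must be 8 to fit the 17 across and 22 down.
R2C2 = 22 − 17 = 5 completes the 22 down.
R1C1 = 17 − 8 = 9 completes the 17 across.
R2C1 = 9 − 5 = 4 completes the 9 across.

9 8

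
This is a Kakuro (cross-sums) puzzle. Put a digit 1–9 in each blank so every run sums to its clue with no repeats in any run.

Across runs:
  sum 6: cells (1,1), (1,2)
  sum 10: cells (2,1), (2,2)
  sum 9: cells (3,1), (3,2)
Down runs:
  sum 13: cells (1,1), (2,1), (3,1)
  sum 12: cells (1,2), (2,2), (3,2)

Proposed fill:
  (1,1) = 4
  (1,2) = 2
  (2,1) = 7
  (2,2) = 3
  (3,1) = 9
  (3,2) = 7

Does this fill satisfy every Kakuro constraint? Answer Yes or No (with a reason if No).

No — the down run (1,1)–(3,1) sums to 20, not 13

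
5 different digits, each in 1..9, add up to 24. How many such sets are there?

5 distinct digits from 1–9 sum between 15 and 35.

11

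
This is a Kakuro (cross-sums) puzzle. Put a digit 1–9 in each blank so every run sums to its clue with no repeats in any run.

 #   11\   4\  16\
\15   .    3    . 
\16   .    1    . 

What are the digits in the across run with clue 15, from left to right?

5, 3, 7

4 in 2 cells must be {1,3}; 16 in 2 cells must be {7,9}.
Given what's placed, R1C3 must be 7 to fit the 15 across and 16 down.
R2C3 = 16 − 7 = 9 completes the 16 down.
R1C1 = 15 − 10 = 5 completes the 15 across.
R2C1 = 16 − 10 = 6 completes the 16 across.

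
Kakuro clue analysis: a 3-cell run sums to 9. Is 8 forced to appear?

No

Counterexample: {1,2,6} sums to 9 without using 8.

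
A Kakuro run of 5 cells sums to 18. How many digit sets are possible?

3

5 distinct digits from 1–9 sum between 15 and 35.
Enumerating: {1,2,3,4,8}, {1,2,3,5,7}, {1,2,4,5,6}.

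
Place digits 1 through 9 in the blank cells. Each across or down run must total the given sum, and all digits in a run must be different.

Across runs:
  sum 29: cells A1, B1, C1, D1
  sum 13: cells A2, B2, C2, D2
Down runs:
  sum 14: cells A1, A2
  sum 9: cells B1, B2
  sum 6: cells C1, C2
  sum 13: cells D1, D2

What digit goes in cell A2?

6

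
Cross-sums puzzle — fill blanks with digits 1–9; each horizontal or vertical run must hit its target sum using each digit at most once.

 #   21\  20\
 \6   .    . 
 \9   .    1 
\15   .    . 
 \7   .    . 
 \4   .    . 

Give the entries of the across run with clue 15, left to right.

6 9

4 in 2 cells must be {1,3}.
R2C1 = 9 − 1 = 8 completes the 9 across.
R5C2 = 3: the only remaining digit allowed by both the 4 across and the 20 down.
R5C1 = 4 − 3 = 1 completes the 4 across.
Nothing is forced directly, so branch on R3C1, whose candidates are 6 or 7. If R3C1 = 7: that forces R1C1 = 2, R1C2 = 4, after which R3C2 would have to be in {8} for the 15 across but in {5,7} for the 20 down — contradiction. So R3C1 = 6.
R3C2 = 15 − 6 = 9 completes the 15 across.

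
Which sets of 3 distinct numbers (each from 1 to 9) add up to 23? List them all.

{6,8,9}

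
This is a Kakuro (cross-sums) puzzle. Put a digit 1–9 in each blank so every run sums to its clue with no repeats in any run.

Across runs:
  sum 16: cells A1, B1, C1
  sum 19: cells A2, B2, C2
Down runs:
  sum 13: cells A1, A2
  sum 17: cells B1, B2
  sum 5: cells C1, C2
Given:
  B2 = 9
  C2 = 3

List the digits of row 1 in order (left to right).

17 in 2 cells must be {8,9}.
B1 = 17 − 9 = 8 completes the 17 down.
C1 = 5 − 3 = 2 completes the 5 down.
A2 = 19 − 12 = 7 completes the 19 across.
A1 = 16 − 10 = 6 completes the 16 across.

6 8 2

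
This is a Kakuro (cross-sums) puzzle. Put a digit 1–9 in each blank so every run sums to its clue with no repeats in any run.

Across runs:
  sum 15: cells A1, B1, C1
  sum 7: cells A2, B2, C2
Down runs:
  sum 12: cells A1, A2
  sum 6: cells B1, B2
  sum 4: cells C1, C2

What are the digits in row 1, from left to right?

8 4 3

7 in 3 cells must be {1,2,4}; 4 in 2 cells must be {1,3}.
The 7 across and the 12 down share only 4, so A2 = 4.
Given what's placed, C2 must be 1 to fit the 7 across and 4 down.
A1 = 12 − 4 = 8 completes the 12 down.
C1 = 4 − 1 = 3 completes the 4 down.
B2 = 7 − 5 = 2 completes the 7 across.
B1 = 15 − 11 = 4 completes the 15 across.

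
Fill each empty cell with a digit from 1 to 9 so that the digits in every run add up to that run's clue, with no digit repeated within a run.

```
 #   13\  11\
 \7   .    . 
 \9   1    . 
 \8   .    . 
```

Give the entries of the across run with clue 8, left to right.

7, 1

R2C2 = 9 − 1 = 8 completes the 9 across.
No cell is forced outright now. R1C2 can only be 1 or 2 (the digits allowed by both its 7 across and its 11 down). If R1C2 = 1: then R1C1 would have to be in {6} for the 7 across but in {3,4,5,7,8,9} for the 13 down — contradiction. So R1C2 = 2.
R1C1 = 7 − 2 = 5 completes the 7 across.
R3C1 = 13 − 6 = 7 completes the 13 down.
R3C2 = 8 − 7 = 1 completes the 8 across.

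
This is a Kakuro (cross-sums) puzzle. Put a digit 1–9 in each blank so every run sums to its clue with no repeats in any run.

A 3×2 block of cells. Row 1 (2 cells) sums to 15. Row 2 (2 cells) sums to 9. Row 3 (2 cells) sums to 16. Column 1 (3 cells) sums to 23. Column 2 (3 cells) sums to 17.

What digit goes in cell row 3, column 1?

9

16 in 2 cells must be {7,9}; 23 in 3 cells must be {6,8,9}.
The 16 across and the 23 down share only 9, so (3,1) = 9.
(3,2) = 16 − 9 = 7 completes the 16 across.
Nothing is forced directly, so branch on (1,1), whose candidates are 6 or 8. If (1,1) = 8: then (1,2) would have to be in {7} for the 15 across but in {1,2,4,6,8,9} for the 17 down — contradiction. So (1,1) = 6.
(1,2) = 15 − 6 = 9 completes the 15 across.
(2,1) = 23 − 15 = 8 completes the 23 down.
(2,2) = 9 − 8 = 1 completes the 9 across.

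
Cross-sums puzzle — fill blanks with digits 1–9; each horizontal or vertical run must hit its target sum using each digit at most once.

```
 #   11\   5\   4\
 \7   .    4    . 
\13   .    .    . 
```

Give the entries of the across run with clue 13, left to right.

9 1 3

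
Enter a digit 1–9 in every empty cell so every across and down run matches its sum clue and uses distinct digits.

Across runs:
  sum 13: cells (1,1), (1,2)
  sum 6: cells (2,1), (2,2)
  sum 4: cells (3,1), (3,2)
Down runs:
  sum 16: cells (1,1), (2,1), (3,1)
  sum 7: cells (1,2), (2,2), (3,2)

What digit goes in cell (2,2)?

2

4 in 2 cells must be {1,3}; 7 in 3 cells must be {1,2,4}.
The 13 across and the 7 down share only 4, so (1,2) = 4.
Given what's placed, (3,2) must be 1 to fit the 4 across and 7 down.
(1,1) = 13 − 4 = 9 completes the 13 across.
(2,2) = 7 − 5 = 2 completes the 7 down.
(3,1) = 4 − 1 = 3 completes the 4 across.
(2,1) = 6 − 2 = 4 completes the 6 across.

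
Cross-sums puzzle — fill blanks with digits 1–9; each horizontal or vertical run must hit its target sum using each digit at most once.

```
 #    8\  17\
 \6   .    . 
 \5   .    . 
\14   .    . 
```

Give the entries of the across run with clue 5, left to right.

The 14 across and the 8 down share only 5, so R3C1 = 5.
R3C2 = 14 − 5 = 9 completes the 14 across.
Nothing is forced directly, so branch on R1C1, whose candidates are 1 or 2. If R1C1 = 2: then R1C2 would have to be in {4} for the 6 across but in {1,2,3,5,6,7} for the 17 down — contradiction. So R1C1 = 1.
R1C2 = 6 − 1 = 5 completes the 6 across.
R2C1 = 8 − 6 = 2 completes the 8 down.
R2C2 = 5 − 2 = 3 completes the 5 across.

2 3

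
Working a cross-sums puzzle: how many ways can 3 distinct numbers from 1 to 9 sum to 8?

3 distinct digits from 1–9 sum between 6 and 24.
Enumerating: {1,2,5}, {1,3,4}.

2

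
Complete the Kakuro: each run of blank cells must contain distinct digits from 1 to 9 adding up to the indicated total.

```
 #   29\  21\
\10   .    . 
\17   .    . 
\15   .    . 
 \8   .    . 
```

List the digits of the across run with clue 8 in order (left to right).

5, 3

17 in 2 cells must be {8,9}; 29 in 4 cells must be {5,7,8,9}.
Nothing is forced directly, so branch on R1C1, whose candidates are 7 or 8 or 9. If R1C1 = 7: that forces R1C2 = 3, R4C1 = 5, after which R4C2 would have to be in {3} for the 8 across but in {1,2,4,5,6,7,8,9} for the 21 down — contradiction. If R1C1 = 8: that forces R1C2 = 2, R2C1 = 9, R2C2 = 8, R3C1 = 7, after which R3C2 would have to be in {8} for the 15 across but in {4,5,6,7} for the 21 down — contradiction. So R1C1 = 9.
R1C2 = 10 − 9 = 1 completes the 10 across.
Given what's placed, R2C1 must be 8 to fit the 17 across and 29 down.
R2C2 = 17 − 8 = 9 completes the 17 across.
R3C1 = 7: the only remaining digit allowed by both the 15 across and the 29 down.
R3C2 = 15 − 7 = 8 completes the 15 across.
R4C1 = 29 − 24 = 5 completes the 29 down.
R4C2 = 8 − 5 = 3 completes the 8 across.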